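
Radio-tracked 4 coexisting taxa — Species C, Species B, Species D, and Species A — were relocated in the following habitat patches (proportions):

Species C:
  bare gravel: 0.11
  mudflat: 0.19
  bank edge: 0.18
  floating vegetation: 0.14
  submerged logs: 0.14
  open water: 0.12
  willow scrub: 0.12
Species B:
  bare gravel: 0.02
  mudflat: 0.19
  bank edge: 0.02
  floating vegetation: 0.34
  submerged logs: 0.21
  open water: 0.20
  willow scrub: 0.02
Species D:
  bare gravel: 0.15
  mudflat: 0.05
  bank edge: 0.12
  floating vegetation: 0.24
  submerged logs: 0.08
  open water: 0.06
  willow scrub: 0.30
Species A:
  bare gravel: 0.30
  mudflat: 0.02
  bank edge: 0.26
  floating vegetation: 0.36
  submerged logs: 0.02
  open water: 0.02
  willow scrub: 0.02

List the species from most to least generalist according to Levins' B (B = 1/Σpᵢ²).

Σp_Cᵢ² = 0.11² + 0.19² + 0.18² + 0.14² + 0.14² + 0.12² + 0.12² = 0.0121 + 0.0361 + 0.0324 + 0.0196 + 0.0196 + 0.0144 + 0.0144 = 0.1486
B_C = 1 / 0.1486 = 6.7295
Σp_Bᵢ² = 0.02² + 0.19² + 0.02² + 0.34² + 0.21² + 0.20² + 0.02² = 0.0004 + 0.0361 + 0.0004 + 0.1156 + 0.0441 + 0.0400 + 0.0004 = 0.2370
B_B = 1 / 0.2370 = 4.2194
Σp_Dᵢ² = 0.15² + 0.05² + 0.12² + 0.24² + 0.08² + 0.06² + 0.30² = 0.0225 + 0.0025 + 0.0144 + 0.0576 + 0.0064 + 0.0036 + 0.0900 = 0.1970
B_D = 1 / 0.1970 = 5.0761
Σp_Aᵢ² = 0.30² + 0.02² + 0.26² + 0.36² + 0.02² + 0.02² + 0.02² = 0.0900 + 0.0004 + 0.0676 + 0.1296 + 0.0004 + 0.0004 + 0.0004 = 0.2888
B_A = 1 / 0.2888 = 3.4626
Ranking by B (broadest → narrowest): Species C (6.73) > Species D (5.08) > Species B (4.22) > Species A (3.46)

Species C > Species D > Species B > Species A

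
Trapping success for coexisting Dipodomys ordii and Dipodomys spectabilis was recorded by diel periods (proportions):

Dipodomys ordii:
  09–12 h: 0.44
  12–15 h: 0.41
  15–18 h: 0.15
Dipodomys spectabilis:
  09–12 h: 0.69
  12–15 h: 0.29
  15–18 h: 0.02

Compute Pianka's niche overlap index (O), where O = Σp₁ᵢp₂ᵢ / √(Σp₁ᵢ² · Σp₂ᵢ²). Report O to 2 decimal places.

0.92

Σ p₁ᵢp₂ᵢ = 0.3036 + 0.1189 + 0.0030 = 0.4255
Σp_1ᵢ² = 0.44² + 0.41² + 0.15² = 0.1936 + 0.1681 + 0.0225 = 0.3842
Σp_2ᵢ² = 0.69² + 0.29² + 0.02² = 0.4761 + 0.0841 + 0.0004 = 0.5606
O = 0.4255 / √(0.3842 × 0.5606) = 0.4255 / 0.46409 = 0.9168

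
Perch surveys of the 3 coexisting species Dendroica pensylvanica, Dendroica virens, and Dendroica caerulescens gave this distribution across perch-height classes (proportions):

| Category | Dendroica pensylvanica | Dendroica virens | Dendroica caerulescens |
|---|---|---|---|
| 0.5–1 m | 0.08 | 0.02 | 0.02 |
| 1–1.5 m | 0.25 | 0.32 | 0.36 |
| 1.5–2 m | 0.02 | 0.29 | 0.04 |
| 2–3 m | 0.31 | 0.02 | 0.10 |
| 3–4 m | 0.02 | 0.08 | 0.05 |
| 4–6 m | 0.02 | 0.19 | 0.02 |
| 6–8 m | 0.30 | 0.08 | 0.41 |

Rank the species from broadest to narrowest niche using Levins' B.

Dendroica virens > Dendroica pensylvanica > Dendroica caerulescens

Σp_pensᵢ² = 0.08² + 0.25² + 0.02² + 0.31² + 0.02² + 0.02² + 0.30² = 0.0064 + 0.0625 + 0.0004 + 0.0961 + 0.0004 + 0.0004 + 0.0900 = 0.2562
B_pens = 1 / 0.2562 = 3.9032
Σp_vireᵢ² = 0.02² + 0.32² + 0.29² + 0.02² + 0.08² + 0.19² + 0.08² = 0.0004 + 0.1024 + 0.0841 + 0.0004 + 0.0064 + 0.0361 + 0.0064 = 0.2362
B_vire = 1 / 0.2362 = 4.2337
Σp_caerᵢ² = 0.02² + 0.36² + 0.04² + 0.10² + 0.05² + 0.02² + 0.41² = 0.0004 + 0.1296 + 0.0016 + 0.0100 + 0.0025 + 0.0004 + 0.1681 = 0.3126
B_caer = 1 / 0.3126 = 3.1990
Ranking by B (broadest → narrowest): Dendroica virens (4.23) > Dendroica pensylvanica (3.90) > Dendroica caerulescens (3.20)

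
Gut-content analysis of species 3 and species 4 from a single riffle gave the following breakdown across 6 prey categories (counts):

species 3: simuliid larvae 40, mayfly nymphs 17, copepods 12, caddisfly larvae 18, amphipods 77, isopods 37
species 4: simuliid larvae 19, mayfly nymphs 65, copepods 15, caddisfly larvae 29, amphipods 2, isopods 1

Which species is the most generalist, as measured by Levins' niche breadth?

Proportions for species 3 (n=201): 40/201=0.1990, 17/201=0.0846, 12/201=0.0597, 18/201=0.0896, 77/201=0.3831, 37/201=0.1841
Proportions for species 4 (n=131): 19/131=0.1450, 65/131=0.4962, 15/131=0.1145, 29/131=0.2214, 2/131=0.0153, 1/131=0.0076
Σp_3ᵢ² = 0.1990² + 0.0846² + 0.0597² + 0.0896² + 0.3831² + 0.1841² = 0.039601 + 0.007157 + 0.003564 + 0.008028 + 0.146766 + 0.033893 = 0.239009
B_3 = 1 / 0.239009 = 4.1839
Σp_4ᵢ² = 0.1450² + 0.4962² + 0.1145² + 0.2214² + 0.0153² + 0.0076² = 0.021025 + 0.246214 + 0.013110 + 0.049018 + 0.000234 + 0.000058 = 0.329659
B_4 = 1 / 0.329659 = 3.0334
Highest B → broadest niche (most generalist): species 3 (B = 4.18).

species 3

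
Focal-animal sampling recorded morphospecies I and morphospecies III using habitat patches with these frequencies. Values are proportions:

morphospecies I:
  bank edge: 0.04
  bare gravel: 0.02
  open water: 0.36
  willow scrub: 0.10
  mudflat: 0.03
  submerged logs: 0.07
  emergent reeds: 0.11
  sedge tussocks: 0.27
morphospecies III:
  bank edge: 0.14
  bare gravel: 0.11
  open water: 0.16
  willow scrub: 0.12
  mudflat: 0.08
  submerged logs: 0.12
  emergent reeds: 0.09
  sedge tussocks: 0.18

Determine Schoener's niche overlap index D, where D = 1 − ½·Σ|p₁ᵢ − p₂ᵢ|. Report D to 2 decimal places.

Σ|p₁ᵢ − p₂ᵢ| = 0.10 + 0.09 + 0.20 + 0.02 + 0.05 + 0.05 + 0.02 + 0.09 = 0.62
D = 1 − ½ × 0.62 = 1 − 0.310 = 0.6900

0.69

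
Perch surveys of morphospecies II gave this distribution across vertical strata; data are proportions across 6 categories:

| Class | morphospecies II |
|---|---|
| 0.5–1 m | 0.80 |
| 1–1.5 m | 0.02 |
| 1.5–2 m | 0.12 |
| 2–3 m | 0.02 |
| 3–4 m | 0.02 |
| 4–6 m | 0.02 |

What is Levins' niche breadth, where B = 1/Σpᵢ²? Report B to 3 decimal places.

Σpᵢ² = 0.80² + 0.02² + 0.12² + 0.02² + 0.02² + 0.02² = 0.6400 + 0.0004 + 0.0144 + 0.0004 + 0.0004 + 0.0004 = 0.6560
B = 1 / 0.6560 = 1.52439

1.524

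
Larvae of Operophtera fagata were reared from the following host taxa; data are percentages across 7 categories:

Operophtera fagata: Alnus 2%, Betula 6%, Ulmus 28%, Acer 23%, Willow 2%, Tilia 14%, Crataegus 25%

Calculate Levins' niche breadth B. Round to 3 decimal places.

Convert percentages to proportions (divide by 100).
Σpᵢ² = 0.02² + 0.06² + 0.28² + 0.23² + 0.02² + 0.14² + 0.25² = 0.0004 + 0.0036 + 0.0784 + 0.0529 + 0.0004 + 0.0196 + 0.0625 = 0.2178
B = 1 / 0.2178 = 4.59137

4.591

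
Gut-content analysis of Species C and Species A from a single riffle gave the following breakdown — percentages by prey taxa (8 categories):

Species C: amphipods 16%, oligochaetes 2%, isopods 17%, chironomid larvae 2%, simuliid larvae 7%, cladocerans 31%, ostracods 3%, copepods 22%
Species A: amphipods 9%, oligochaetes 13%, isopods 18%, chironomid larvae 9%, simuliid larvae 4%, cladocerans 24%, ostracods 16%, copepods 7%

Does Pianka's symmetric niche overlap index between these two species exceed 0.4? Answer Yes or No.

Convert percentages to proportions (divide by 100).
Σ p₁ᵢp₂ᵢ = 0.0144 + 0.0026 + 0.0306 + 0.0018 + 0.0028 + 0.0744 + 0.0048 + 0.0154 = 0.1468
Σp_1ᵢ² = 0.16² + 0.02² + 0.17² + 0.02² + 0.07² + 0.31² + 0.03² + 0.22² = 0.0256 + 0.0004 + 0.0289 + 0.0004 + 0.0049 + 0.0961 + 0.0009 + 0.0484 = 0.2056
Σp_2ᵢ² = 0.09² + 0.13² + 0.18² + 0.09² + 0.04² + 0.24² + 0.16² + 0.07² = 0.0081 + 0.0169 + 0.0324 + 0.0081 + 0.0016 + 0.0576 + 0.0256 + 0.0049 = 0.1552
O = 0.1468 / √(0.2056 × 0.1552) = 0.1468 / 0.17863 = 0.8218
O = 0.8218 > 0.4 → Yes.

Yes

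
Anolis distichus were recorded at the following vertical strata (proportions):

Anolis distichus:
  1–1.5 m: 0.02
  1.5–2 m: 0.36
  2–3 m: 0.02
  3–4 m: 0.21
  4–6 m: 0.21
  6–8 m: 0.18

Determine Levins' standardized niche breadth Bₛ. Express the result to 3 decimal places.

Σpᵢ² = 0.02² + 0.36² + 0.02² + 0.21² + 0.21² + 0.18² = 0.0004 + 0.1296 + 0.0004 + 0.0441 + 0.0441 + 0.0324 = 0.2510
B = 1 / 0.2510 = 3.98406
Bₛ = (B − 1)/(n − 1) = (3.98406 − 1)/(6 − 1) = 2.98406/5 = 0.59681

0.597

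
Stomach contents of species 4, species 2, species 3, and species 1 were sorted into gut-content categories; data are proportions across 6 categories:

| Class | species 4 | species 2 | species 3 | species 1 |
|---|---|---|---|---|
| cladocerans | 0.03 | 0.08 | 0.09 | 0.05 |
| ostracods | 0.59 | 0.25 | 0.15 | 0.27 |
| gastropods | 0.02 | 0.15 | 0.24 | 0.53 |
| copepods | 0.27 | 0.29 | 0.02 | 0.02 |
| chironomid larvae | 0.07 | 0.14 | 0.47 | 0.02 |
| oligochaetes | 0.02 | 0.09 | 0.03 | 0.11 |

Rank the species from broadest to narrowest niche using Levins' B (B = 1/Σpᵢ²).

species 2 > species 3 > species 1 > species 4

Σp_4ᵢ² = 0.03² + 0.59² + 0.02² + 0.27² + 0.07² + 0.02² = 0.0009 + 0.3481 + 0.0004 + 0.0729 + 0.0049 + 0.0004 = 0.4276
B_4 = 1 / 0.4276 = 2.3386
Σp_2ᵢ² = 0.08² + 0.25² + 0.15² + 0.29² + 0.14² + 0.09² = 0.0064 + 0.0625 + 0.0225 + 0.0841 + 0.0196 + 0.0081 = 0.2032
B_2 = 1 / 0.2032 = 4.9213
Σp_3ᵢ² = 0.09² + 0.15² + 0.24² + 0.02² + 0.47² + 0.03² = 0.0081 + 0.0225 + 0.0576 + 0.0004 + 0.2209 + 0.0009 = 0.3104
B_3 = 1 / 0.3104 = 3.2216
Σp_1ᵢ² = 0.05² + 0.27² + 0.53² + 0.02² + 0.02² + 0.11² = 0.0025 + 0.0729 + 0.2809 + 0.0004 + 0.0004 + 0.0121 = 0.3692
B_1 = 1 / 0.3692 = 2.7086
Ranking by B (broadest → narrowest): species 2 (4.92) > species 3 (3.22) > species 1 (2.71) > species 4 (2.34)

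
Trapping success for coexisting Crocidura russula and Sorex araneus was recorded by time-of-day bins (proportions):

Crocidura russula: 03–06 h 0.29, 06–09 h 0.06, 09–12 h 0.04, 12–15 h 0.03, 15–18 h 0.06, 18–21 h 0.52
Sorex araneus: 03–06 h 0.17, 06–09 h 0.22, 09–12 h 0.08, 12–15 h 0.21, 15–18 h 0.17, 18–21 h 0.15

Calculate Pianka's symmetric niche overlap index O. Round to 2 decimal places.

Σ p₁ᵢp₂ᵢ = 0.0493 + 0.0132 + 0.0032 + 0.0063 + 0.0102 + 0.0780 = 0.1602
Σp_1ᵢ² = 0.29² + 0.06² + 0.04² + 0.03² + 0.06² + 0.52² = 0.0841 + 0.0036 + 0.0016 + 0.0009 + 0.0036 + 0.2704 = 0.3642
Σp_2ᵢ² = 0.17² + 0.22² + 0.08² + 0.21² + 0.17² + 0.15² = 0.0289 + 0.0484 + 0.0064 + 0.0441 + 0.0289 + 0.0225 = 0.1792
O = 0.1602 / √(0.3642 × 0.1792) = 0.1602 / 0.25547 = 0.6271

0.63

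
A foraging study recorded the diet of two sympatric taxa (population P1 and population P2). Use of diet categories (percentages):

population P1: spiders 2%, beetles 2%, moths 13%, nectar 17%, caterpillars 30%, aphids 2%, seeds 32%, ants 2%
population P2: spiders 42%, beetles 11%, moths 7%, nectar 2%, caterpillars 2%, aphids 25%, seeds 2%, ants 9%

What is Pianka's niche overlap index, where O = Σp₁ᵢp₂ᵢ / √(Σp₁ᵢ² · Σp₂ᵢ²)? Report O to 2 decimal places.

Convert percentages to proportions (divide by 100).
Σ p₁ᵢp₂ᵢ = 0.0084 + 0.0022 + 0.0091 + 0.0034 + 0.0060 + 0.0050 + 0.0064 + 0.0018 = 0.0423
Σp_1ᵢ² = 0.02² + 0.02² + 0.13² + 0.17² + 0.30² + 0.02² + 0.32² + 0.02² = 0.0004 + 0.0004 + 0.0169 + 0.0289 + 0.0900 + 0.0004 + 0.1024 + 0.0004 = 0.2398
Σp_2ᵢ² = 0.42² + 0.11² + 0.07² + 0.02² + 0.02² + 0.25² + 0.02² + 0.09² = 0.1764 + 0.0121 + 0.0049 + 0.0004 + 0.0004 + 0.0625 + 0.0004 + 0.0081 = 0.2652
O = 0.0423 / √(0.2398 × 0.2652) = 0.0423 / 0.25218 = 0.1677

0.17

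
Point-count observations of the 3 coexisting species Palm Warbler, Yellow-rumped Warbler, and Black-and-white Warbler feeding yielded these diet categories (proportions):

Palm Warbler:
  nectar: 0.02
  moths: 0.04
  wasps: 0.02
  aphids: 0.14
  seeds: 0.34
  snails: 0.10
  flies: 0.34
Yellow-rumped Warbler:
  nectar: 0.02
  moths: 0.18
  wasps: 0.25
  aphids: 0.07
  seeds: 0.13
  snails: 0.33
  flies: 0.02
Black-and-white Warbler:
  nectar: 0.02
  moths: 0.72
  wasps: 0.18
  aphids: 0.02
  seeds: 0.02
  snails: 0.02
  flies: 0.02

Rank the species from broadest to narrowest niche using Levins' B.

Σp_Palmᵢ² = 0.02² + 0.04² + 0.02² + 0.14² + 0.34² + 0.10² + 0.34² = 0.0004 + 0.0016 + 0.0004 + 0.0196 + 0.1156 + 0.0100 + 0.1156 = 0.2632
B_Palm = 1 / 0.2632 = 3.7994
Σp_Yellᵢ² = 0.02² + 0.18² + 0.25² + 0.07² + 0.13² + 0.33² + 0.02² = 0.0004 + 0.0324 + 0.0625 + 0.0049 + 0.0169 + 0.1089 + 0.0004 = 0.2264
B_Yell = 1 / 0.2264 = 4.4170
Σp_Blacᵢ² = 0.02² + 0.72² + 0.18² + 0.02² + 0.02² + 0.02² + 0.02² = 0.0004 + 0.5184 + 0.0324 + 0.0004 + 0.0004 + 0.0004 + 0.0004 = 0.5528
B_Blac = 1 / 0.5528 = 1.8090
Ranking by B (broadest → narrowest): Yellow-rumped Warbler (4.42) > Palm Warbler (3.80) > Black-and-white Warbler (1.81)

Yellow-rumped Warbler > Palm Warbler > Black-and-white Warbler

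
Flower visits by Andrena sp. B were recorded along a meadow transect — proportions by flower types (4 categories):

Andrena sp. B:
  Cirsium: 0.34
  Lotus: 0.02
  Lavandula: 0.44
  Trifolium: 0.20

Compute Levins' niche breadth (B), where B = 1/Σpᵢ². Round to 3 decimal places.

Σpᵢ² = 0.34² + 0.02² + 0.44² + 0.20² = 0.1156 + 0.0004 + 0.1936 + 0.0400 = 0.3496
B = 1 / 0.3496 = 2.86041

2.860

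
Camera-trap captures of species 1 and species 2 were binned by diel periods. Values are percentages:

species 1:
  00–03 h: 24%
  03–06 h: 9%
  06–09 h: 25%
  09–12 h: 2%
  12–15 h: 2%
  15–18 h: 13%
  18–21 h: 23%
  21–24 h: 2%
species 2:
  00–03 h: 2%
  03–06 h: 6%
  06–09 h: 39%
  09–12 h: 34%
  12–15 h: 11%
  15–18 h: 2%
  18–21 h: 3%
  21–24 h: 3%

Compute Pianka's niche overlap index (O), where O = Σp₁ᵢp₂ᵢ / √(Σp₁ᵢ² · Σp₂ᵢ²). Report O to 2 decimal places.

Convert percentages to proportions (divide by 100).
Σ p₁ᵢp₂ᵢ = 0.0048 + 0.0054 + 0.0975 + 0.0068 + 0.0022 + 0.0026 + 0.0069 + 0.0006 = 0.1268
Σp_1ᵢ² = 0.24² + 0.09² + 0.25² + 0.02² + 0.02² + 0.13² + 0.23² + 0.02² = 0.0576 + 0.0081 + 0.0625 + 0.0004 + 0.0004 + 0.0169 + 0.0529 + 0.0004 = 0.1992
Σp_2ᵢ² = 0.02² + 0.06² + 0.39² + 0.34² + 0.11² + 0.02² + 0.03² + 0.03² = 0.0004 + 0.0036 + 0.1521 + 0.1156 + 0.0121 + 0.0004 + 0.0009 + 0.0009 = 0.2860
O = 0.1268 / √(0.1992 × 0.2860) = 0.1268 / 0.23869 = 0.5312

0.53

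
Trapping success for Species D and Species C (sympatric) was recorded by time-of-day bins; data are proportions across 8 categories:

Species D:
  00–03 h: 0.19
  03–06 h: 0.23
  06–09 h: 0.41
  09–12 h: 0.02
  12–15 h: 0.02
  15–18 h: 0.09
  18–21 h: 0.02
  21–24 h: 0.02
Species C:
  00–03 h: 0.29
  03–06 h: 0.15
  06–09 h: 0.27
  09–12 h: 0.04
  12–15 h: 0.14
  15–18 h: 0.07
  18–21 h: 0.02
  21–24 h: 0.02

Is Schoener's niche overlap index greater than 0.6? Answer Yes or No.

Σ|p₁ᵢ − p₂ᵢ| = 0.10 + 0.08 + 0.14 + 0.02 + 0.12 + 0.02 + 0.00 + 0.00 = 0.48
D = 1 − ½ × 0.48 = 1 − 0.240 = 0.7600
D = 0.7600 > 0.6 → Yes.

Yes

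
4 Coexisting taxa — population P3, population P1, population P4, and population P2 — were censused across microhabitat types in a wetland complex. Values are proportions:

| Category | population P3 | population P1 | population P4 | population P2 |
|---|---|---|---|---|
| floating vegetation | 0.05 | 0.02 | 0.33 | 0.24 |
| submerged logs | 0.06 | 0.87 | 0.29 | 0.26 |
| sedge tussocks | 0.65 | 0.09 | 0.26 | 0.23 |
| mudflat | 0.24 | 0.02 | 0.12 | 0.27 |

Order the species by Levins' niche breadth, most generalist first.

population P2 > population P4 > population P3 > population P1

Σp_P3ᵢ² = 0.05² + 0.06² + 0.65² + 0.24² = 0.0025 + 0.0036 + 0.4225 + 0.0576 = 0.4862
B_P3 = 1 / 0.4862 = 2.0568
Σp_P1ᵢ² = 0.02² + 0.87² + 0.09² + 0.02² = 0.0004 + 0.7569 + 0.0081 + 0.0004 = 0.7658
B_P1 = 1 / 0.7658 = 1.3058
Σp_P4ᵢ² = 0.33² + 0.29² + 0.26² + 0.12² = 0.1089 + 0.0841 + 0.0676 + 0.0144 = 0.2750
B_P4 = 1 / 0.2750 = 3.6364
Σp_P2ᵢ² = 0.24² + 0.26² + 0.23² + 0.27² = 0.0576 + 0.0676 + 0.0529 + 0.0729 = 0.2510
B_P2 = 1 / 0.2510 = 3.9841
Ranking by B (broadest → narrowest): population P2 (3.98) > population P4 (3.64) > population P3 (2.06) > population P1 (1.31)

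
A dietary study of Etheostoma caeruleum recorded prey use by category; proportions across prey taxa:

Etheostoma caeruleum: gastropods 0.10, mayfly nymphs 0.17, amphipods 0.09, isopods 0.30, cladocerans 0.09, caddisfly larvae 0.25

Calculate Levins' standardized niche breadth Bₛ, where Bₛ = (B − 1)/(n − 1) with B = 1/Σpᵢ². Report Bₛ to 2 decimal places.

Σpᵢ² = 0.10² + 0.17² + 0.09² + 0.30² + 0.09² + 0.25² = 0.0100 + 0.0289 + 0.0081 + 0.0900 + 0.0081 + 0.0625 = 0.2076
B = 1 / 0.2076 = 4.8170
Bₛ = (B − 1)/(n − 1) = (4.8170 − 1)/(6 − 1) = 3.8170/5 = 0.7634

0.76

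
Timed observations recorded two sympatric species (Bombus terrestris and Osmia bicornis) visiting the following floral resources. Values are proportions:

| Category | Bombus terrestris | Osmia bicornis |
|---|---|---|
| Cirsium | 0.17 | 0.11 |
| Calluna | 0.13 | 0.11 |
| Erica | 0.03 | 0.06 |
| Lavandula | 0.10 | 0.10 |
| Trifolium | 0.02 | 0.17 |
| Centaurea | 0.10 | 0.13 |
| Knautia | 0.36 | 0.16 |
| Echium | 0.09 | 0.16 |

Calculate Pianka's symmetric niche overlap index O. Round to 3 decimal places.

0.802

Σ p₁ᵢp₂ᵢ = 0.0187 + 0.0143 + 0.0018 + 0.0100 + 0.0034 + 0.0130 + 0.0576 + 0.0144 = 0.1332
Σp_1ᵢ² = 0.17² + 0.13² + 0.03² + 0.10² + 0.02² + 0.10² + 0.36² + 0.09² = 0.0289 + 0.0169 + 0.0009 + 0.0100 + 0.0004 + 0.0100 + 0.1296 + 0.0081 = 0.2048
Σp_2ᵢ² = 0.11² + 0.11² + 0.06² + 0.10² + 0.17² + 0.13² + 0.16² + 0.16² = 0.0121 + 0.0121 + 0.0036 + 0.0100 + 0.0289 + 0.0169 + 0.0256 + 0.0256 = 0.1348
O = 0.1332 / √(0.2048 × 0.1348) = 0.1332 / 0.166154 = 0.80167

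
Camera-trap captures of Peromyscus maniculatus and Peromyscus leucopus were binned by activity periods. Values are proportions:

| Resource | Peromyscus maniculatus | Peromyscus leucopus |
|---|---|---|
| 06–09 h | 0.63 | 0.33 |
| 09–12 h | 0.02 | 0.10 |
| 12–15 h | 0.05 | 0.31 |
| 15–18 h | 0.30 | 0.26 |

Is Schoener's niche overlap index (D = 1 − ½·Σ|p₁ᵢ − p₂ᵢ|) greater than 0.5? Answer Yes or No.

Σ|p₁ᵢ − p₂ᵢ| = 0.30 + 0.08 + 0.26 + 0.04 = 0.68
D = 1 − ½ × 0.68 = 1 − 0.340 = 0.6600
D = 0.6600 > 0.5 → Yes.

Yes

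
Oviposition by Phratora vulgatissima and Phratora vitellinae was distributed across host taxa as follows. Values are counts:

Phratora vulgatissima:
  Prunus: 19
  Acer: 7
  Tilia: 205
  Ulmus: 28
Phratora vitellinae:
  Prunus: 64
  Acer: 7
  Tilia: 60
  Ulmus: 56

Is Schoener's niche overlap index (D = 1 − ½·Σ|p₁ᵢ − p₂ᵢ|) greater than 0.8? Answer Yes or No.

Proportions for Phratora vulgatissima (n=259): 19/259=0.0734, 7/259=0.0270, 205/259=0.7915, 28/259=0.1081
Proportions for Phratora vitellinae (n=187): 64/187=0.3422, 7/187=0.0374, 60/187=0.3209, 56/187=0.2995
Σ|p₁ᵢ − p₂ᵢ| = 0.2688 + 0.0104 + 0.4706 + 0.1914 = 0.9412
D = 1 − ½ × 0.9412 = 1 − 0.47060 = 0.52940
D = 0.52940 < 0.8 → No.

No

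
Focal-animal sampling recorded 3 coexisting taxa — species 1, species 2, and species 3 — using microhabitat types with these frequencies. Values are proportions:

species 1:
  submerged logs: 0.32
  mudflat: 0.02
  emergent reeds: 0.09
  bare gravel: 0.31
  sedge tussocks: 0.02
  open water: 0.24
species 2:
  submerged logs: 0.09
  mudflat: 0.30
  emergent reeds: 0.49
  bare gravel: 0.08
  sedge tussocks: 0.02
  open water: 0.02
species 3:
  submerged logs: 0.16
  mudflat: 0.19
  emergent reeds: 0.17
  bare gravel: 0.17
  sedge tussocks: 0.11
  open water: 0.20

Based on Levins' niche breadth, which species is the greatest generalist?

species 3

Σp_1ᵢ² = 0.32² + 0.02² + 0.09² + 0.31² + 0.02² + 0.24² = 0.1024 + 0.0004 + 0.0081 + 0.0961 + 0.0004 + 0.0576 = 0.2650
B_1 = 1 / 0.2650 = 3.7736
Σp_2ᵢ² = 0.09² + 0.30² + 0.49² + 0.08² + 0.02² + 0.02² = 0.0081 + 0.0900 + 0.2401 + 0.0064 + 0.0004 + 0.0004 = 0.3454
B_2 = 1 / 0.3454 = 2.8952
Σp_3ᵢ² = 0.16² + 0.19² + 0.17² + 0.17² + 0.11² + 0.20² = 0.0256 + 0.0361 + 0.0289 + 0.0289 + 0.0121 + 0.0400 = 0.1716
B_3 = 1 / 0.1716 = 5.8275
Highest B → broadest niche (most generalist): species 3 (B = 5.83).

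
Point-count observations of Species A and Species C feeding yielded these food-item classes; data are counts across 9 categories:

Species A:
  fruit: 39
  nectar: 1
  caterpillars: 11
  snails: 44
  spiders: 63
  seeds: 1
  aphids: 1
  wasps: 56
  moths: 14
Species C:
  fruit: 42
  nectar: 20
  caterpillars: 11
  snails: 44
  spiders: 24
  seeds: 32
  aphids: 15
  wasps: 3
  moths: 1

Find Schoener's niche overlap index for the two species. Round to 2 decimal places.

Proportions for Species A (n=230): 39/230=0.1696, 1/230=0.0043, 11/230=0.0478, 44/230=0.1913, 63/230=0.2739, 1/230=0.0043, 1/230=0.0043, 56/230=0.2435, 14/230=0.0609
Proportions for Species C (n=192): 42/192=0.2188, 20/192=0.1042, 11/192=0.0573, 44/192=0.2292, 24/192=0.1250, 32/192=0.1667, 15/192=0.0781, 3/192=0.0156, 1/192=0.0052
Σ|p₁ᵢ − p₂ᵢ| = 0.0492 + 0.0999 + 0.0095 + 0.0379 + 0.1489 + 0.1624 + 0.0738 + 0.2279 + 0.0557 = 0.8652
D = 1 − ½ × 0.8652 = 1 − 0.43260 = 0.56740

0.57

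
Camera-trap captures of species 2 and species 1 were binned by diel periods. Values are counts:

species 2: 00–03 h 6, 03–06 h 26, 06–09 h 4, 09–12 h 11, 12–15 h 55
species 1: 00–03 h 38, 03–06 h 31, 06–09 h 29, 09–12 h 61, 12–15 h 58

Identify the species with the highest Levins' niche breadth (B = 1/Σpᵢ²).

species 1

Proportions for species 2 (n=102): 6/102=0.0588, 26/102=0.2549, 4/102=0.0392, 11/102=0.1078, 55/102=0.5392
Proportions for species 1 (n=217): 38/217=0.1751, 31/217=0.1429, 29/217=0.1336, 61/217=0.2811, 58/217=0.2673
Σp_2ᵢ² = 0.0588² + 0.2549² + 0.0392² + 0.1078² + 0.5392² = 0.003457 + 0.064974 + 0.001537 + 0.011621 + 0.290737 = 0.372326
B_2 = 1 / 0.372326 = 2.6858
Σp_1ᵢ² = 0.1751² + 0.1429² + 0.1336² + 0.2811² + 0.2673² = 0.030660 + 0.020420 + 0.017849 + 0.079017 + 0.071449 = 0.219395
B_1 = 1 / 0.219395 = 4.5580
Highest B → broadest niche (most generalist): species 1 (B = 4.56).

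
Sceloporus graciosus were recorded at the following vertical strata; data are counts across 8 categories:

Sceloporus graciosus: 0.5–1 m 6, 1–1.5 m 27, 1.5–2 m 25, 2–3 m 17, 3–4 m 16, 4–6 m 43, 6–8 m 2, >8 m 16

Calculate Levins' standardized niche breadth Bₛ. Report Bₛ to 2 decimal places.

Proportions for Sceloporus graciosus (n=152): 6/152=0.0395, 27/152=0.1776, 25/152=0.1645, 17/152=0.1118, 16/152=0.1053, 43/152=0.2829, 2/152=0.0132, 16/152=0.1053
Σpᵢ² = 0.0395² + 0.1776² + 0.1645² + 0.1118² + 0.1053² + 0.2829² + 0.0132² + 0.1053² = 0.001560 + 0.031542 + 0.027060 + 0.012499 + 0.011088 + 0.080032 + 0.000174 + 0.011088 = 0.175043
B = 1 / 0.175043 = 5.7129
Bₛ = (B − 1)/(n − 1) = (5.7129 − 1)/(8 − 1) = 4.7129/7 = 0.6733

0.67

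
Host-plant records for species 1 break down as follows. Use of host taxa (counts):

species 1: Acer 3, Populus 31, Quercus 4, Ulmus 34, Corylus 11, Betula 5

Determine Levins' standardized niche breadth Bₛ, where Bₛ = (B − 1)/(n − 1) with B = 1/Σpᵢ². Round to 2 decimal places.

0.48

Proportions for species 1 (n=88): 3/88=0.0341, 31/88=0.3523, 4/88=0.0455, 34/88=0.3864, 11/88=0.1250, 5/88=0.0568
Σpᵢ² = 0.0341² + 0.3523² + 0.0455² + 0.3864² + 0.1250² + 0.0568² = 0.001163 + 0.124115 + 0.002070 + 0.149305 + 0.015625 + 0.003226 = 0.295504
B = 1 / 0.295504 = 3.3840
Bₛ = (B − 1)/(n − 1) = (3.3840 − 1)/(6 − 1) = 2.3840/5 = 0.4768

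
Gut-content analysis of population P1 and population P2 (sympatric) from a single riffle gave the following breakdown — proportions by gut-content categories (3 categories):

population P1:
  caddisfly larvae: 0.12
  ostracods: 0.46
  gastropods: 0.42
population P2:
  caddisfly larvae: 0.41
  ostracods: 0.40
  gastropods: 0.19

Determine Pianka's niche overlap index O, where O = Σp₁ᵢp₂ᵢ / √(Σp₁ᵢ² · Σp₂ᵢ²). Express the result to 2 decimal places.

0.82

Σ p₁ᵢp₂ᵢ = 0.0492 + 0.1840 + 0.0798 = 0.3130
Σp_1ᵢ² = 0.12² + 0.46² + 0.42² = 0.0144 + 0.2116 + 0.1764 = 0.4024
Σp_2ᵢ² = 0.41² + 0.40² + 0.19² = 0.1681 + 0.1600 + 0.0361 = 0.3642
O = 0.3130 / √(0.4024 × 0.3642) = 0.3130 / 0.38282 = 0.8176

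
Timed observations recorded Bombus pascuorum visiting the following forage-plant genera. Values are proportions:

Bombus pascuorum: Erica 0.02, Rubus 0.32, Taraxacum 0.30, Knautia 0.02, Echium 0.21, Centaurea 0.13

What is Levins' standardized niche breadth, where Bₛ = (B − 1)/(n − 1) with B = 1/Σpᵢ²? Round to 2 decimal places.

0.59

Σpᵢ² = 0.02² + 0.32² + 0.30² + 0.02² + 0.21² + 0.13² = 0.0004 + 0.1024 + 0.0900 + 0.0004 + 0.0441 + 0.0169 = 0.2542
B = 1 / 0.2542 = 3.9339
Bₛ = (B − 1)/(n − 1) = (3.9339 − 1)/(6 − 1) = 2.9339/5 = 0.5868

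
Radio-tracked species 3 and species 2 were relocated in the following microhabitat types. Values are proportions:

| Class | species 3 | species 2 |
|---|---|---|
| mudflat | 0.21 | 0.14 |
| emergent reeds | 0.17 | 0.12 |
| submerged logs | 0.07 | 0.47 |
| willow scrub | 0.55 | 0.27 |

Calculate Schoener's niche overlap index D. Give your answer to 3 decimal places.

0.600

Σ|p₁ᵢ − p₂ᵢ| = 0.07 + 0.05 + 0.40 + 0.28 = 0.80
D = 1 − ½ × 0.80 = 1 − 0.400 = 0.60000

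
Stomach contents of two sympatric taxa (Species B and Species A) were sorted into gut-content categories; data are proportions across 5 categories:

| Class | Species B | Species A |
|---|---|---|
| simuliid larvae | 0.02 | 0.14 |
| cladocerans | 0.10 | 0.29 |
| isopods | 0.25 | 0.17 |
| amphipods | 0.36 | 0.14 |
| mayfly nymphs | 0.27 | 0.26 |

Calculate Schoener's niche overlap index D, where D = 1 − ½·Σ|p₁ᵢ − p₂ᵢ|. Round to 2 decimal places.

Σ|p₁ᵢ − p₂ᵢ| = 0.12 + 0.19 + 0.08 + 0.22 + 0.01 = 0.62
D = 1 − ½ × 0.62 = 1 − 0.310 = 0.6900

0.69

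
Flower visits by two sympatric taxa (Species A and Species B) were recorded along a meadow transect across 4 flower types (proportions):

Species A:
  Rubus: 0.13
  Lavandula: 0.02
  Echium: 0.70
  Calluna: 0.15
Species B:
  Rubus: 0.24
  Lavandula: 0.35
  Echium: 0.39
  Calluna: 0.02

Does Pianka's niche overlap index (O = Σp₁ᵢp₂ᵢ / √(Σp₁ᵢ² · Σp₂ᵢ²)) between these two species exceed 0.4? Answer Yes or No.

Yes

Σ p₁ᵢp₂ᵢ = 0.0312 + 0.0070 + 0.2730 + 0.0030 = 0.3142
Σp_1ᵢ² = 0.13² + 0.02² + 0.70² + 0.15² = 0.0169 + 0.0004 + 0.4900 + 0.0225 = 0.5298
Σp_2ᵢ² = 0.24² + 0.35² + 0.39² + 0.02² = 0.0576 + 0.1225 + 0.1521 + 0.0004 = 0.3326
O = 0.3142 / √(0.5298 × 0.3326) = 0.3142 / 0.41978 = 0.7485
O = 0.7485 > 0.4 → Yes.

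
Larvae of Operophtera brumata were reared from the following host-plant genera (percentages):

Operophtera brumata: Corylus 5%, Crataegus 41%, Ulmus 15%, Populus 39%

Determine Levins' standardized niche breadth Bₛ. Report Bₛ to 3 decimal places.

Convert percentages to proportions (divide by 100).
Σpᵢ² = 0.05² + 0.41² + 0.15² + 0.39² = 0.0025 + 0.1681 + 0.0225 + 0.1521 = 0.3452
B = 1 / 0.3452 = 2.89687
Bₛ = (B − 1)/(n − 1) = (2.89687 − 1)/(4 − 1) = 1.89687/3 = 0.63229

0.632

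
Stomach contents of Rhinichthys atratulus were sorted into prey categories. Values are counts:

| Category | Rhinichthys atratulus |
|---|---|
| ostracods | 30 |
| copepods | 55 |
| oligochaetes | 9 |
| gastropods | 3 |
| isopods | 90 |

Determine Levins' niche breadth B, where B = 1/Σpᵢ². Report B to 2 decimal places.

2.89

Proportions for Rhinichthys atratulus (n=187): 30/187=0.1604, 55/187=0.2941, 9/187=0.0481, 3/187=0.0160, 90/187=0.4813
Σpᵢ² = 0.1604² + 0.2941² + 0.0481² + 0.0160² + 0.4813² = 0.025728 + 0.086495 + 0.002314 + 0.000256 + 0.231650 = 0.346443
B = 1 / 0.346443 = 2.8865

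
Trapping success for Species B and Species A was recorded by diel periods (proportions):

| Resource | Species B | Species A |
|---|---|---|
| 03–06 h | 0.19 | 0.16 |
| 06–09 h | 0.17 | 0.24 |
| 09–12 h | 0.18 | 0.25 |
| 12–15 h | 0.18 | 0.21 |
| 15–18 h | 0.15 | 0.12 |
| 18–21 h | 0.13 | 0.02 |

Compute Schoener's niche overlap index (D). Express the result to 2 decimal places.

0.83

Σ|p₁ᵢ − p₂ᵢ| = 0.03 + 0.07 + 0.07 + 0.03 + 0.03 + 0.11 = 0.34
D = 1 − ½ × 0.34 = 1 − 0.170 = 0.8300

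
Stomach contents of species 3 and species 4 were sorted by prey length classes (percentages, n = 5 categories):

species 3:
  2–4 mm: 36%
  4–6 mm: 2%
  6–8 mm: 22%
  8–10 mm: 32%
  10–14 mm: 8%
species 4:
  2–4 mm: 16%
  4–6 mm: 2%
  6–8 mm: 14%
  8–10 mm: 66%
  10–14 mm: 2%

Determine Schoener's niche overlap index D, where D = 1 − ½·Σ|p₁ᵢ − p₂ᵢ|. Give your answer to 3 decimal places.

0.660

Convert percentages to proportions (divide by 100).
Σ|p₁ᵢ − p₂ᵢ| = 0.20 + 0.00 + 0.08 + 0.34 + 0.06 = 0.68
D = 1 − ½ × 0.68 = 1 − 0.340 = 0.66000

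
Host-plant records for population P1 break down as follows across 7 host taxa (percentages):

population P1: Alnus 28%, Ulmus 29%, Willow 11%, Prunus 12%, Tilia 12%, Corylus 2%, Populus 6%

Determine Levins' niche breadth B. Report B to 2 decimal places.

Convert percentages to proportions (divide by 100).
Σpᵢ² = 0.28² + 0.29² + 0.11² + 0.12² + 0.12² + 0.02² + 0.06² = 0.0784 + 0.0841 + 0.0121 + 0.0144 + 0.0144 + 0.0004 + 0.0036 = 0.2074
B = 1 / 0.2074 = 4.8216

4.82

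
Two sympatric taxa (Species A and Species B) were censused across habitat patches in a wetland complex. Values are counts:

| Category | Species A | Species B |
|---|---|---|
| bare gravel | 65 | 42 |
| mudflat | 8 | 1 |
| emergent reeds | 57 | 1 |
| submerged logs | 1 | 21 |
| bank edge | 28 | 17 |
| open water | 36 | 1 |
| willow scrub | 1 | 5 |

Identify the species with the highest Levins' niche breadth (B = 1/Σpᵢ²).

Proportions for Species A (n=196): 65/196=0.3316, 8/196=0.0408, 57/196=0.2908, 1/196=0.0051, 28/196=0.1429, 36/196=0.1837, 1/196=0.0051
Proportions for Species B (n=88): 42/88=0.4773, 1/88=0.0114, 1/88=0.0114, 21/88=0.2386, 17/88=0.1932, 1/88=0.0114, 5/88=0.0568
Σp_Aᵢ² = 0.3316² + 0.0408² + 0.2908² + 0.0051² + 0.1429² + 0.1837² + 0.0051² = 0.109959 + 0.001665 + 0.084565 + 0.000026 + 0.020420 + 0.033746 + 0.000026 = 0.250407
B_A = 1 / 0.250407 = 3.9935
Σp_Bᵢ² = 0.4773² + 0.0114² + 0.0114² + 0.2386² + 0.1932² + 0.0114² + 0.0568² = 0.227815 + 0.000130 + 0.000130 + 0.056930 + 0.037326 + 0.000130 + 0.003226 = 0.325687
B_B = 1 / 0.325687 = 3.0704
Highest B → broadest niche (most generalist): Species A (B = 3.99).

Species A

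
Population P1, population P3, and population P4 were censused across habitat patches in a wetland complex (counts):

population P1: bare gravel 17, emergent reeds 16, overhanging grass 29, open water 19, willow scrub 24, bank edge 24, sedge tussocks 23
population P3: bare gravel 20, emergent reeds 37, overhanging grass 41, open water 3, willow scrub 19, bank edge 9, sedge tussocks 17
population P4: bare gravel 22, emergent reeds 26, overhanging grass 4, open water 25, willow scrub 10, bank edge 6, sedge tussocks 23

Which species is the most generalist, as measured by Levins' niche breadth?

Proportions for population P1 (n=152): 17/152=0.1118, 16/152=0.1053, 29/152=0.1908, 19/152=0.1250, 24/152=0.1579, 24/152=0.1579, 23/152=0.1513
Proportions for population P3 (n=146): 20/146=0.1370, 37/146=0.2534, 41/146=0.2808, 3/146=0.0205, 19/146=0.1301, 9/146=0.0616, 17/146=0.1164
Proportions for population P4 (n=116): 22/116=0.1897, 26/116=0.2241, 4/116=0.0345, 25/116=0.2155, 10/116=0.0862, 6/116=0.0517, 23/116=0.1983
Σp_P1ᵢ² = 0.1118² + 0.1053² + 0.1908² + 0.1250² + 0.1579² + 0.1579² + 0.1513² = 0.012499 + 0.011088 + 0.036405 + 0.015625 + 0.024932 + 0.024932 + 0.022892 = 0.148373
B_P1 = 1 / 0.148373 = 6.7398
Σp_P3ᵢ² = 0.1370² + 0.2534² + 0.2808² + 0.0205² + 0.1301² + 0.0616² + 0.1164² = 0.018769 + 0.064212 + 0.078849 + 0.000420 + 0.016926 + 0.003795 + 0.013549 = 0.196520
B_P3 = 1 / 0.196520 = 5.0885
Σp_P4ᵢ² = 0.1897² + 0.2241² + 0.0345² + 0.2155² + 0.0862² + 0.0517² + 0.1983² = 0.035986 + 0.050221 + 0.001190 + 0.046440 + 0.007430 + 0.002673 + 0.039323 = 0.183263
B_P4 = 1 / 0.183263 = 5.4566
Highest B → broadest niche (most generalist): population P1 (B = 6.74).

population P1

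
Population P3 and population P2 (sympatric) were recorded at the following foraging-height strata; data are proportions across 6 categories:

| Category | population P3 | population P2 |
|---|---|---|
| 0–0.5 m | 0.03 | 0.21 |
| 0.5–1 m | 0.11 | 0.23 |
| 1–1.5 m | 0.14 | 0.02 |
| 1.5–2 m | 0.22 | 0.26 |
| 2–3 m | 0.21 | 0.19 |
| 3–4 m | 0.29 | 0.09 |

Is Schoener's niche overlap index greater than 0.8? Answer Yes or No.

No

Σ|p₁ᵢ − p₂ᵢ| = 0.18 + 0.12 + 0.12 + 0.04 + 0.02 + 0.20 = 0.68
D = 1 − ½ × 0.68 = 1 − 0.340 = 0.6600
D = 0.6600 < 0.8 → No.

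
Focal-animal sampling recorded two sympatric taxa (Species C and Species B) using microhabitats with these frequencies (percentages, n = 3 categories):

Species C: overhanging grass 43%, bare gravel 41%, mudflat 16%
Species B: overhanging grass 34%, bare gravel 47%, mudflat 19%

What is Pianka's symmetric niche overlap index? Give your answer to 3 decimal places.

Convert percentages to proportions (divide by 100).
Σ p₁ᵢp₂ᵢ = 0.1462 + 0.1927 + 0.0304 = 0.3693
Σp_1ᵢ² = 0.43² + 0.41² + 0.16² = 0.1849 + 0.1681 + 0.0256 = 0.3786
Σp_2ᵢ² = 0.34² + 0.47² + 0.19² = 0.1156 + 0.2209 + 0.0361 = 0.3726
O = 0.3693 / √(0.3786 × 0.3726) = 0.3693 / 0.375588 = 0.98326

0.983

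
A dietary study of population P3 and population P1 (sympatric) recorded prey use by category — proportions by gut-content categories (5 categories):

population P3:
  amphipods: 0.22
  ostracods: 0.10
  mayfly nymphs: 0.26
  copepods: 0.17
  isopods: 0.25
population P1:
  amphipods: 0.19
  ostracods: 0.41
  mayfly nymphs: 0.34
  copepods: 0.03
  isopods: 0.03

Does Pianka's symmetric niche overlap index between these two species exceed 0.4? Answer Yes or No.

Σ p₁ᵢp₂ᵢ = 0.0418 + 0.0410 + 0.0884 + 0.0051 + 0.0075 = 0.1838
Σp_1ᵢ² = 0.22² + 0.10² + 0.26² + 0.17² + 0.25² = 0.0484 + 0.0100 + 0.0676 + 0.0289 + 0.0625 = 0.2174
Σp_2ᵢ² = 0.19² + 0.41² + 0.34² + 0.03² + 0.03² = 0.0361 + 0.1681 + 0.1156 + 0.0009 + 0.0009 = 0.3216
O = 0.1838 / √(0.2174 × 0.3216) = 0.1838 / 0.26442 = 0.6951
O = 0.6951 > 0.4 → Yes.

Yes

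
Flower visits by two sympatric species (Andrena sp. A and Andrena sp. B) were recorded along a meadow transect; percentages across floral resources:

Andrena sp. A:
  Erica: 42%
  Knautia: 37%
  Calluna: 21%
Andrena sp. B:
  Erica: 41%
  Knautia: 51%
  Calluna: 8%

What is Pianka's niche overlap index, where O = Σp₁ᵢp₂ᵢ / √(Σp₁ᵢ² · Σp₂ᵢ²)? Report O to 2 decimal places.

0.96

Convert percentages to proportions (divide by 100).
Σ p₁ᵢp₂ᵢ = 0.1722 + 0.1887 + 0.0168 = 0.3777
Σp_1ᵢ² = 0.42² + 0.37² + 0.21² = 0.1764 + 0.1369 + 0.0441 = 0.3574
Σp_2ᵢ² = 0.41² + 0.51² + 0.08² = 0.1681 + 0.2601 + 0.0064 = 0.4346
O = 0.3777 / √(0.3574 × 0.4346) = 0.3777 / 0.39411 = 0.9584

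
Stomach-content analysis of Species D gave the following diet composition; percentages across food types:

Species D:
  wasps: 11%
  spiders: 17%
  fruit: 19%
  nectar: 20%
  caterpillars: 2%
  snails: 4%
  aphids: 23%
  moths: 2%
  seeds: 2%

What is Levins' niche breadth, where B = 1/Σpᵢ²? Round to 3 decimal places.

5.787

Convert percentages to proportions (divide by 100).
Σpᵢ² = 0.11² + 0.17² + 0.19² + 0.20² + 0.02² + 0.04² + 0.23² + 0.02² + 0.02² = 0.0121 + 0.0289 + 0.0361 + 0.0400 + 0.0004 + 0.0016 + 0.0529 + 0.0004 + 0.0004 = 0.1728
B = 1 / 0.1728 = 5.78704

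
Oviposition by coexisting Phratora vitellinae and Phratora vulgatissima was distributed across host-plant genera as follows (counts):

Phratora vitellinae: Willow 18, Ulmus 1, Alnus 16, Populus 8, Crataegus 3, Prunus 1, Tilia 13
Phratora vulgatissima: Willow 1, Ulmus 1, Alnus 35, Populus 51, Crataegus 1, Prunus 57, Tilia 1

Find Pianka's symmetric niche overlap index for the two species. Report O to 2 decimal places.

Proportions for Phratora vitellinae (n=60): 18/60=0.3000, 1/60=0.0167, 16/60=0.2667, 8/60=0.1333, 3/60=0.0500, 1/60=0.0167, 13/60=0.2167
Proportions for Phratora vulgatissima (n=147): 1/147=0.0068, 1/147=0.0068, 35/147=0.2381, 51/147=0.3469, 1/147=0.0068, 57/147=0.3878, 1/147=0.0068
Σ p₁ᵢp₂ᵢ = 0.002040 + 0.000114 + 0.063501 + 0.046242 + 0.000340 + 0.006476 + 0.001474 = 0.120187
Σp_1ᵢ² = 0.3000² + 0.0167² + 0.2667² + 0.1333² + 0.0500² + 0.0167² + 0.2167² = 0.090000 + 0.000279 + 0.071129 + 0.017769 + 0.002500 + 0.000279 + 0.046959 = 0.228915
Σp_2ᵢ² = 0.0068² + 0.0068² + 0.2381² + 0.3469² + 0.0068² + 0.3878² + 0.0068² = 0.000046 + 0.000046 + 0.056692 + 0.120340 + 0.000046 + 0.150389 + 0.000046 = 0.327605
O = 0.120187 / √(0.228915 × 0.327605) = 0.120187 / 0.2738498 = 0.4389

0.44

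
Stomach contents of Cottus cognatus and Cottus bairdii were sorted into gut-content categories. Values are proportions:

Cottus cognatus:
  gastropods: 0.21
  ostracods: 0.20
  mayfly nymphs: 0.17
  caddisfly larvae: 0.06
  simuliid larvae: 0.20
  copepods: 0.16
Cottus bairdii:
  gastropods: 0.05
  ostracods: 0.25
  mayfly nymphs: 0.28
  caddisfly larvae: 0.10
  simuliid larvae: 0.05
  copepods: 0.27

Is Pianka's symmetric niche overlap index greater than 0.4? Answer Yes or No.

Σ p₁ᵢp₂ᵢ = 0.0105 + 0.0500 + 0.0476 + 0.0060 + 0.0100 + 0.0432 = 0.1673
Σp_1ᵢ² = 0.21² + 0.20² + 0.17² + 0.06² + 0.20² + 0.16² = 0.0441 + 0.0400 + 0.0289 + 0.0036 + 0.0400 + 0.0256 = 0.1822
Σp_2ᵢ² = 0.05² + 0.25² + 0.28² + 0.10² + 0.05² + 0.27² = 0.0025 + 0.0625 + 0.0784 + 0.0100 + 0.0025 + 0.0729 = 0.2288
O = 0.1673 / √(0.1822 × 0.2288) = 0.1673 / 0.20417 = 0.8194
O = 0.8194 > 0.4 → Yes.

Yes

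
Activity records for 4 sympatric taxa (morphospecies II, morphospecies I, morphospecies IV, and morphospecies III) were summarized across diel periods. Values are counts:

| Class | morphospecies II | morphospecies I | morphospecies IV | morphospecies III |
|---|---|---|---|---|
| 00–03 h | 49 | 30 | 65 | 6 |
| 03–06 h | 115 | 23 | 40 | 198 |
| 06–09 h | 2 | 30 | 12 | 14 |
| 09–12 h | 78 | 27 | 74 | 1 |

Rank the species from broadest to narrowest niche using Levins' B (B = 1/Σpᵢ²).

morphospecies I > morphospecies IV > morphospecies II > morphospecies III

Proportions for morphospecies II (n=244): 49/244=0.2008, 115/244=0.4713, 2/244=0.0082, 78/244=0.3197
Proportions for morphospecies I (n=110): 30/110=0.2727, 23/110=0.2091, 30/110=0.2727, 27/110=0.2455
Proportions for morphospecies IV (n=191): 65/191=0.3403, 40/191=0.2094, 12/191=0.0628, 74/191=0.3874
Proportions for morphospecies III (n=219): 6/219=0.0274, 198/219=0.9041, 14/219=0.0639, 1/219=0.0046
Σp_IIᵢ² = 0.2008² + 0.4713² + 0.0082² + 0.3197² = 0.040321 + 0.222124 + 0.000067 + 0.102208 = 0.364720
B_II = 1 / 0.364720 = 2.7418
Σp_Iᵢ² = 0.2727² + 0.2091² + 0.2727² + 0.2455² = 0.074365 + 0.043723 + 0.074365 + 0.060270 = 0.252723
B_I = 1 / 0.252723 = 3.9569
Σp_IVᵢ² = 0.3403² + 0.2094² + 0.0628² + 0.3874² = 0.115804 + 0.043848 + 0.003944 + 0.150079 = 0.313675
B_IV = 1 / 0.313675 = 3.1880
Σp_IIIᵢ² = 0.0274² + 0.9041² + 0.0639² + 0.0046² = 0.000751 + 0.817397 + 0.004083 + 0.000021 = 0.822252
B_III = 1 / 0.822252 = 1.2162
Ranking by B (broadest → narrowest): morphospecies I (3.96) > morphospecies IV (3.19) > morphospecies II (2.74) > morphospecies III (1.22)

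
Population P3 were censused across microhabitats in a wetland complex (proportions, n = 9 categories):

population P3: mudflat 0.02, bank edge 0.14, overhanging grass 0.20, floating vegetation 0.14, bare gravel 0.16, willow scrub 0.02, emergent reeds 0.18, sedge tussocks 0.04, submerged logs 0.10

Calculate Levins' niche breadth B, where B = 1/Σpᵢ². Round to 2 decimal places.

Σpᵢ² = 0.02² + 0.14² + 0.20² + 0.14² + 0.16² + 0.02² + 0.18² + 0.04² + 0.10² = 0.0004 + 0.0196 + 0.0400 + 0.0196 + 0.0256 + 0.0004 + 0.0324 + 0.0016 + 0.0100 = 0.1496
B = 1 / 0.1496 = 6.6845

6.68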